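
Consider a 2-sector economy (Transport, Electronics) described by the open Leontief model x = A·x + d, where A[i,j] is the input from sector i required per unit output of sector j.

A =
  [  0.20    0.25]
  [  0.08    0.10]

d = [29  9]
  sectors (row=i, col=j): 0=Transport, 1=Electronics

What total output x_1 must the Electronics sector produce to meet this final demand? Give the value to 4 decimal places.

Form M = I − A:
  [  0.80   -0.25]
  [ -0.08    0.90]
Leontief inverse L = M⁻¹:
  [  1.2857    0.3571]
  [  0.1143    1.1429]
Total output x = L · d:
  x_0 = 1.2857·29 + 0.3571·9 = 40.5000
  x_1 = 0.1143·29 + 1.1429·9 = 13.6000

13.6000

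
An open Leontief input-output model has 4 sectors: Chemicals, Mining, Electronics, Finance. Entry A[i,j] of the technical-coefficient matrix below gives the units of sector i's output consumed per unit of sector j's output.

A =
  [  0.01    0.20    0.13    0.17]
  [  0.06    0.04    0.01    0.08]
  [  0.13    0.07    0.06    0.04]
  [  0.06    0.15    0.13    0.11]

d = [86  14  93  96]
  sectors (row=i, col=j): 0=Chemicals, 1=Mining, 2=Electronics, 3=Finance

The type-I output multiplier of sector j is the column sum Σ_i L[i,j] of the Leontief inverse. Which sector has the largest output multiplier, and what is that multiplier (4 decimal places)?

Mining (1.6962)

Form M = I − A:
  [  0.99   -0.20   -0.13   -0.17]
  [ -0.06    0.96   -0.01   -0.08]
  [ -0.13   -0.07    0.94   -0.04]
  [ -0.06   -0.15   -0.13    0.89]
Leontief inverse L = M⁻¹:
  [  1.0649    0.2721    0.1828    0.2361]
  [  0.0772    1.0782    0.0378    0.1134]
  [  0.1576    0.1272    1.0996    0.0910]
  [  0.1078    0.2186    0.1793    1.1719]
Total output x = L · d:
  x_0 = 1.0649·86 + 0.2721·14 + 0.1828·93 + 0.2361·96 = 135.0567
  x_1 = 0.0772·86 + 1.0782·14 + 0.0378·93 + 0.1134·96 = 36.1330
  x_2 = 0.1576·86 + 0.1272·14 + 1.0996·93 + 0.0910·96 = 126.3268
  x_3 = 0.1078·86 + 0.2186·14 + 0.1793·93 + 1.1719·96 = 141.5122
Output multipliers (column sums of L):
  Chemicals: 1.4075
  Mining: 1.6962
  Electronics: 1.4995
  Finance: 1.6123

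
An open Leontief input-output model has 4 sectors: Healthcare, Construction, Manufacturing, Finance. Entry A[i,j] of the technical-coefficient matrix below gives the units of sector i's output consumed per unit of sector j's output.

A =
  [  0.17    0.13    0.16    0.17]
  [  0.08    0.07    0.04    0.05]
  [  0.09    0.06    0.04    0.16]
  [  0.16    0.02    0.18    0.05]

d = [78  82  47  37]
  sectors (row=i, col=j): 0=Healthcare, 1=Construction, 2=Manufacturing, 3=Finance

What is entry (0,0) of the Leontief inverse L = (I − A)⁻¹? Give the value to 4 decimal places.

L[0,0] = 1.3120

Form M = I − A:
  [  0.83   -0.13   -0.16   -0.17]
  [ -0.08    0.93   -0.04   -0.05]
  [ -0.09   -0.06    0.96   -0.16]
  [ -0.16   -0.02   -0.18    0.95]
Leontief inverse L = M⁻¹:
  [  1.3120    0.2079    0.2823    0.2933]
  [  0.1342    1.1017    0.0864    0.0965]
  [  0.1742    0.1012    1.1170    0.2246]
  [  0.2568    0.0774    0.2610    1.1466]
Total output x = L · d:
  x_0 = 1.3120·78 + 0.2079·82 + 0.2823·47 + 0.2933·37 = 143.5061
  x_1 = 0.1342·78 + 1.1017·82 + 0.0864·47 + 0.0965·37 = 108.4322
  x_2 = 0.1742·78 + 0.1012·82 + 1.1170·47 + 0.2246·37 = 82.7006
  x_3 = 0.2568·78 + 0.0774·82 + 0.2610·47 + 1.1466·37 = 81.0692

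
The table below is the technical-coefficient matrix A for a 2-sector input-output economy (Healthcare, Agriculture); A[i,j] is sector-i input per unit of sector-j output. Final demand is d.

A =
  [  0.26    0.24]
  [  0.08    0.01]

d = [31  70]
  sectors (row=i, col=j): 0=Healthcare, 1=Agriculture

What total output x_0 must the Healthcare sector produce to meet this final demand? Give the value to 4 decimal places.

66.5685

Form M = I − A:
  [  0.74   -0.24]
  [ -0.08    0.99]
Leontief inverse L = M⁻¹:
  [  1.3877    0.3364]
  [  0.1121    1.0373]
Total output x = L · d:
  x_0 = 1.3877·31 + 0.3364·70 = 66.5685
  x_1 = 0.1121·31 + 1.0373·70 = 76.0863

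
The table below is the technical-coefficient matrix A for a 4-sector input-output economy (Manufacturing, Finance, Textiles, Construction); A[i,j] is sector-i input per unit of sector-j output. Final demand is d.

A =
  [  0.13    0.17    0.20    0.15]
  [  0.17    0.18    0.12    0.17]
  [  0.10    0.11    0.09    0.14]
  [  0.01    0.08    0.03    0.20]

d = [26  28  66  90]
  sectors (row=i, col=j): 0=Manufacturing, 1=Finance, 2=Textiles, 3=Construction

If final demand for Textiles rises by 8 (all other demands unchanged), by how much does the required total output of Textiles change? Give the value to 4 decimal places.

Form M = I − A:
  [  0.87   -0.17   -0.20   -0.15]
  [ -0.17    0.82   -0.12   -0.17]
  [ -0.10   -0.11    0.91   -0.14]
  [ -0.01   -0.08   -0.03    0.80]
Leontief inverse L = M⁻¹:
  [  1.2587    0.3415    0.3338    0.3670]
  [  0.2985    1.3538    0.2569    0.3886]
  [  0.1825    0.2240    1.1780    0.2880]
  [  0.0524    0.1480    0.0740    1.3042]
Total output x = L · d:
  x_0 = 1.2587·26 + 0.3415·28 + 0.3338·66 + 0.3670·90 = 97.3509
  x_1 = 0.2985·26 + 1.3538·28 + 0.2569·66 + 0.3886·90 = 97.6020
  x_2 = 0.1825·26 + 0.2240·28 + 1.1780·66 + 0.2880·90 = 114.6815
  x_3 = 0.0524·26 + 0.1480·28 + 0.0740·66 + 1.3042·90 = 127.7776
Δx_2 = L[2,2] · Δd_2 = 1.1780 · 8 = 9.4243

9.4243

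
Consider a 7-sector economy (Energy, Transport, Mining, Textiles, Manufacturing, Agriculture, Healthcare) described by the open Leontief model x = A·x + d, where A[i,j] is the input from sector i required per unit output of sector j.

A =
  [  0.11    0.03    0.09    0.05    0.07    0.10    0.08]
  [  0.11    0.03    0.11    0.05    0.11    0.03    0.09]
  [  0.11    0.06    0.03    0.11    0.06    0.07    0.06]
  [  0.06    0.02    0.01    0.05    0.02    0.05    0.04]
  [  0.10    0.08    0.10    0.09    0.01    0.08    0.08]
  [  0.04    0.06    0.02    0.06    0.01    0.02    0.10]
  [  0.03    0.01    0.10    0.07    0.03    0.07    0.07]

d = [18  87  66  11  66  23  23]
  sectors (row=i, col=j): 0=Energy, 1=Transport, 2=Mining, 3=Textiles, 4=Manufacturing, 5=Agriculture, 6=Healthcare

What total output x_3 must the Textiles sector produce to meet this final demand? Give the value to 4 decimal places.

24.8799

Form M = I − A:
  [  0.89   -0.03   -0.09   -0.05   -0.07   -0.10   -0.08]
  [ -0.11    0.97   -0.11   -0.05   -0.11   -0.03   -0.09]
  [ -0.11   -0.06    0.97   -0.11   -0.06   -0.07   -0.06]
  [ -0.06   -0.02   -0.01    0.95   -0.02   -0.05   -0.04]
  [ -0.10   -0.08   -0.10   -0.09    0.99   -0.08   -0.08]
  [ -0.04   -0.06   -0.02   -0.06   -0.01    0.98   -0.10]
  [ -0.03   -0.01   -0.10   -0.07   -0.03   -0.07    0.93]
Leontief inverse L = M⁻¹:
  [  1.1825    0.0684    0.1485    0.1144    0.1087    0.1587    0.1493]
  [  0.1882    1.0699    0.1739    0.1183    0.1509    0.0941    0.1591]
  [  0.1773    0.0929    1.0849    0.1659    0.0969    0.1236    0.1230]
  [  0.0916    0.0358    0.0364    1.0772    0.0374    0.0762    0.0714]
  [  0.1735    0.1152    0.1575    0.1528    1.0537    0.1369    0.1482]
  [  0.0787    0.0772    0.0565    0.0946    0.0343    1.0523    0.1381]
  [  0.0777    0.0359    0.1354    0.1159    0.0549    0.1088    1.1156]
Total output x = L · d:
  x_0 = 1.1825·18 + 0.0684·87 + 0.1485·66 + 0.1144·11 + 0.1087·66 + 0.1587·23 + 0.1493·23 = 52.5533
  x_1 = 0.1882·18 + 1.0699·87 + 0.1739·66 + 0.1183·11 + 0.1509·66 + 0.0941·23 + 0.1591·23 = 125.0281
  x_2 = 0.1773·18 + 0.0929·87 + 1.0849·66 + 0.1659·11 + 0.0969·66 + 0.1236·23 + 0.1230·23 = 96.7707
  x_3 = 0.0916·18 + 0.0358·87 + 0.0364·66 + 1.0772·11 + 0.0374·66 + 0.0762·23 + 0.0714·23 = 24.8799
  x_4 = 0.1735·18 + 0.1152·87 + 0.1575·66 + 0.1528·11 + 1.0537·66 + 0.1369·23 + 0.1482·23 = 101.3124
  x_5 = 0.0787·18 + 0.0772·87 + 0.0565·66 + 0.0946·11 + 0.0343·66 + 1.0523·23 + 0.1381·23 = 42.5481
  x_6 = 0.0777·18 + 0.0359·87 + 0.1354·66 + 0.1159·11 + 0.0549·66 + 0.1088·23 + 1.1156·23 = 46.5197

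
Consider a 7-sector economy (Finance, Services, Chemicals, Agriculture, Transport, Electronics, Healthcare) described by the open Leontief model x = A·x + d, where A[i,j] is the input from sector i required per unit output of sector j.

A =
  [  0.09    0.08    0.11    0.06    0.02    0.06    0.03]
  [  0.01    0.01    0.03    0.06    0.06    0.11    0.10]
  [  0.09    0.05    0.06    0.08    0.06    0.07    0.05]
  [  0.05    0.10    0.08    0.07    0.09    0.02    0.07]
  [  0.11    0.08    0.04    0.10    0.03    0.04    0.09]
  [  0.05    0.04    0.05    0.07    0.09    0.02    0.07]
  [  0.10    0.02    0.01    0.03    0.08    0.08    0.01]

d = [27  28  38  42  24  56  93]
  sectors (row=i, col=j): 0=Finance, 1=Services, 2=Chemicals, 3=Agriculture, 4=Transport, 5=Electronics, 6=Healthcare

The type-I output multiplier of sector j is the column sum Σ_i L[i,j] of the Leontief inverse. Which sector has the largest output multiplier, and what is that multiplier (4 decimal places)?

Finance (1.8766)

Form M = I − A:
  [  0.91   -0.08   -0.11   -0.06   -0.02   -0.06   -0.03]
  [ -0.01    0.99   -0.03   -0.06   -0.06   -0.11   -0.10]
  [ -0.09   -0.05    0.94   -0.08   -0.06   -0.07   -0.05]
  [ -0.05   -0.10   -0.08    0.93   -0.09   -0.02   -0.07]
  [ -0.11   -0.08   -0.04   -0.10    0.97   -0.04   -0.09]
  [ -0.05   -0.04   -0.05   -0.07   -0.09    0.98   -0.07]
  [ -0.10   -0.02   -0.01   -0.03   -0.08   -0.08    0.99]
Leontief inverse L = M⁻¹:
  [  1.1444    0.1231    0.1568    0.1130    0.0676    0.1064    0.0767]
  [  0.0588    1.0454    0.0625    0.1030    0.1039    0.1430    0.1374]
  [  0.1481    0.0969    1.1074    0.1345    0.1087    0.1142    0.0977]
  [  0.1100    0.1456    0.1244    1.1268    0.1401    0.0706    0.1217]
  [  0.1696    0.1277    0.0893    0.1544    1.0819    0.0897    0.1382]
  [  0.1020    0.0800    0.0875    0.1166    0.1306    1.0586    0.1106]
  [  0.1436    0.0557    0.0463    0.0709    0.1123    0.1097    1.0454]
Total output x = L · d:
  x_0 = 1.1444·27 + 0.1231·28 + 0.1568·38 + 0.1130·42 + 0.0676·24 + 0.1064·56 + 0.0767·93 = 59.7675
  x_1 = 0.0588·27 + 1.0454·28 + 0.0625·38 + 0.1030·42 + 0.1039·24 + 0.1430·56 + 0.1374·93 = 60.8324
  x_2 = 0.1481·27 + 0.0969·28 + 1.1074·38 + 0.1345·42 + 0.1087·24 + 0.1142·56 + 0.0977·93 = 72.5294
  x_3 = 0.1100·27 + 0.1456·28 + 0.1244·38 + 1.1268·42 + 0.1401·24 + 0.0706·56 + 0.1217·93 = 77.7387
  x_4 = 0.1696·27 + 0.1277·28 + 0.0893·38 + 0.1544·42 + 1.0819·24 + 0.0897·56 + 0.1382·93 = 61.8699
  x_5 = 0.1020·27 + 0.0800·28 + 0.0875·38 + 0.1166·42 + 0.1306·24 + 1.0586·56 + 0.1106·93 = 85.9129
  x_6 = 0.1436·27 + 0.0557·28 + 0.0463·38 + 0.0709·42 + 0.1123·24 + 0.1097·56 + 1.0454·93 = 116.2358
Output multipliers (column sums of L):
  Finance: 1.8766
  Services: 1.6743
  Chemicals: 1.6743
  Agriculture: 1.8191
  Transport: 1.7450
  Electronics: 1.6922
  Healthcare: 1.7276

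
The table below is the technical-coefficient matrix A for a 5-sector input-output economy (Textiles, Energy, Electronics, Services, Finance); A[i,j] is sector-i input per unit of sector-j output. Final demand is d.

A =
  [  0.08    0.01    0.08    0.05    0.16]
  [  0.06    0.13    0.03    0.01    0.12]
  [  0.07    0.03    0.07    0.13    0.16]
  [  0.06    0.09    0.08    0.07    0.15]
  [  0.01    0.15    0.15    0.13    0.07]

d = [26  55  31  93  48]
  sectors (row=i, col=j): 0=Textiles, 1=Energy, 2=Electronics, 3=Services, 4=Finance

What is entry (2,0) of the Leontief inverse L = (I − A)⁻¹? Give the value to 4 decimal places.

Form M = I − A:
  [  0.92   -0.01   -0.08   -0.05   -0.16]
  [ -0.06    0.87   -0.03   -0.01   -0.12]
  [ -0.07   -0.03    0.93   -0.13   -0.16]
  [ -0.06   -0.09   -0.08    0.93   -0.15]
  [ -0.01   -0.15   -0.15   -0.13    0.93]
Leontief inverse L = M⁻¹:
  [  1.1131    0.0720    0.1475    0.1154    0.2448]
  [  0.0897    1.1923    0.0820    0.0560    0.1924]
  [  0.1106    0.1074    1.1483    0.2044    0.2634]
  [  0.0994    0.1670    0.1519    1.1384    0.2484]
  [  0.0582    0.2337    0.2213    0.2024    1.1861]
Total output x = L · d:
  x_0 = 1.1131·26 + 0.0720·55 + 0.1475·31 + 0.1154·93 + 0.2448·48 = 59.9596
  x_1 = 0.0897·26 + 1.1923·55 + 0.0820·31 + 0.0560·93 + 0.1924·48 = 84.8959
  x_2 = 0.1106·26 + 0.1074·55 + 1.1483·31 + 0.2044·93 + 0.2634·48 = 76.0389
  x_3 = 0.0994·26 + 0.1670·55 + 0.1519·31 + 1.1384·93 + 0.2484·48 = 134.2676
  x_4 = 0.0582·26 + 0.2337·55 + 0.2213·31 + 0.2024·93 + 1.1861·48 = 96.9834

L[2,0] = 0.1106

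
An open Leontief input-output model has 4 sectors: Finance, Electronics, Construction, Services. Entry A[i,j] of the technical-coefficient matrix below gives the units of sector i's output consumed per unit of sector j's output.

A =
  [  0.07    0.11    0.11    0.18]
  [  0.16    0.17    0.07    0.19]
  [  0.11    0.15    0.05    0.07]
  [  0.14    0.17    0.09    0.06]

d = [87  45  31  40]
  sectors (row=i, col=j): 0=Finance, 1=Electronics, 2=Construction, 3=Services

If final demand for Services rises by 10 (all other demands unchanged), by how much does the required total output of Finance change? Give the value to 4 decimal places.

Form M = I − A:
  [  0.93   -0.11   -0.11   -0.18]
  [ -0.16    0.83   -0.07   -0.19]
  [ -0.11   -0.15    0.95   -0.07]
  [ -0.14   -0.17   -0.09    0.94]
Leontief inverse L = M⁻¹:
  [  1.1836    0.2495    0.1830    0.2907]
  [  0.3026    1.3451    0.1666    0.3422]
  [  0.2033    0.2638    1.1122    0.1751]
  [  0.2505    0.3057    0.1639    1.1858]
Total output x = L · d:
  x_0 = 1.1836·87 + 0.2495·45 + 0.1830·31 + 0.2907·40 = 131.4982
  x_1 = 0.3026·87 + 1.3451·45 + 0.1666·31 + 0.3422·40 = 105.7150
  x_2 = 0.2033·87 + 0.2638·45 + 1.1122·31 + 0.1751·40 = 71.0380
  x_3 = 0.2505·87 + 0.3057·45 + 0.1639·31 + 1.1858·40 = 88.0582
Δx_0 = L[0,3] · Δd_3 = 0.2907 · 10 = 2.9069

2.9069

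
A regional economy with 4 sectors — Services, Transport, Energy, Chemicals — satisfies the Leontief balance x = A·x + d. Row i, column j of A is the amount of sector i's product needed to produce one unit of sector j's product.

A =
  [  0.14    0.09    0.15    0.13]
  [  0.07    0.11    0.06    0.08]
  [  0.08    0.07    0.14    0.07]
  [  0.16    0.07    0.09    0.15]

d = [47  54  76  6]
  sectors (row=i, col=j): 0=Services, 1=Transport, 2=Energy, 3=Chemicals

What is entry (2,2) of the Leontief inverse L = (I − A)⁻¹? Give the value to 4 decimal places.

Form M = I − A:
  [  0.86   -0.09   -0.15   -0.13]
  [ -0.07    0.89   -0.06   -0.08]
  [ -0.08   -0.07    0.86   -0.07]
  [ -0.16   -0.07   -0.09    0.85]
Leontief inverse L = M⁻¹:
  [  1.2415    0.1631    0.2516    0.2259]
  [  0.1310    1.1570    0.1181    0.1386]
  [  0.1473    0.1206    1.2109    0.1336]
  [  0.2601    0.1388    0.1853    1.2446]
Total output x = L · d:
  x_0 = 1.2415·47 + 0.1631·54 + 0.2516·76 + 0.2259·6 = 87.6329
  x_1 = 0.1310·47 + 1.1570·54 + 0.1181·76 + 0.1386·6 = 78.4400
  x_2 = 0.1473·47 + 0.1206·54 + 1.2109·76 + 0.1336·6 = 106.2675
  x_3 = 0.2601·47 + 0.1388·54 + 0.1853·76 + 1.2446·6 = 41.2661

L[2,2] = 1.2109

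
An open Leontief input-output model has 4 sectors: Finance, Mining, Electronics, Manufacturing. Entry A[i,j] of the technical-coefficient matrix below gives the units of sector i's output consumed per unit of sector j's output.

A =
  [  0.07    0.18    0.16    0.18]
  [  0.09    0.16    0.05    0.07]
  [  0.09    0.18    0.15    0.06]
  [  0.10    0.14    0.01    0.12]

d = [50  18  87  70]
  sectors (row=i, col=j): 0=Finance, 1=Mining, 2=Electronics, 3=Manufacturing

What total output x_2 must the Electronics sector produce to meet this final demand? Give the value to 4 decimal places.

Form M = I − A:
  [  0.93   -0.18   -0.16   -0.18]
  [ -0.09    0.84   -0.05   -0.07]
  [ -0.09   -0.18    0.85   -0.06]
  [ -0.10   -0.14   -0.01    0.88]
Leontief inverse L = M⁻¹:
  [  1.1628    0.3482    0.2427    0.2821]
  [  0.1476    1.2674    0.1040    0.1381]
  [  0.1655    0.3225    1.2283    0.1433]
  [  0.1575    0.2449    0.0581    1.1920]
Total output x = L · d:
  x_0 = 1.1628·50 + 0.3482·18 + 0.2427·87 + 0.2821·70 = 105.2650
  x_1 = 0.1476·50 + 1.2674·18 + 0.1040·87 + 0.1381·70 = 48.9006
  x_2 = 0.1655·50 + 0.3225·18 + 1.2283·87 + 0.1433·70 = 130.9676
  x_3 = 0.1575·50 + 0.2449·18 + 0.0581·87 + 1.1920·70 = 100.7753

130.9676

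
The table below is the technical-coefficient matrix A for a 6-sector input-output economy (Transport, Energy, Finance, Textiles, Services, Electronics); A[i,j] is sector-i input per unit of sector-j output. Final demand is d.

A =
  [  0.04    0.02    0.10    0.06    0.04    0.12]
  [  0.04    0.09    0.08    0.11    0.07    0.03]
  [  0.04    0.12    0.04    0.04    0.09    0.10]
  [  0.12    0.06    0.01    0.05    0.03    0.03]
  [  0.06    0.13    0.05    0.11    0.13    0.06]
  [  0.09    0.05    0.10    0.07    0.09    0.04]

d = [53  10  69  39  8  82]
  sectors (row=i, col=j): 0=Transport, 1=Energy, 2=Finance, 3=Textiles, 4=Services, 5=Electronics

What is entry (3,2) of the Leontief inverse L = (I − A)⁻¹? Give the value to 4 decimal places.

L[3,2] = 0.0449

Form M = I − A:
  [  0.96   -0.02   -0.10   -0.06   -0.04   -0.12]
  [ -0.04    0.91   -0.08   -0.11   -0.07   -0.03]
  [ -0.04   -0.12    0.96   -0.04   -0.09   -0.10]
  [ -0.12   -0.06   -0.01    0.95   -0.03   -0.03]
  [ -0.06   -0.13   -0.05   -0.11    0.87   -0.06]
  [ -0.09   -0.05   -0.10   -0.07   -0.09    0.96]
Leontief inverse L = M⁻¹:
  [  1.0845    0.0712    0.1415    0.1051    0.0906    0.1615]
  [  0.0877    1.1489    0.1204    0.1631    0.1220    0.0721]
  [  0.0882    0.1815    1.0897    0.1003    0.1496    0.1427]
  [  0.1516    0.0935    0.0449    1.0870    0.0633    0.0645]
  [  0.1216    0.2065    0.1062    0.1835    1.2007    0.1135]
  [  0.1379    0.1116    0.1463    0.1253    0.1476    1.0908]
Total output x = L · d:
  x_0 = 1.0845·53 + 0.0712·10 + 0.1415·69 + 0.1051·39 + 0.0906·8 + 0.1615·82 = 86.0182
  x_1 = 0.0877·53 + 1.1489·10 + 0.1204·69 + 0.1631·39 + 0.1220·8 + 0.0721·82 = 37.6949
  x_2 = 0.0882·53 + 0.1815·10 + 1.0897·69 + 0.1003·39 + 0.1496·8 + 0.1427·82 = 98.4879
  x_3 = 0.1516·53 + 0.0935·10 + 0.0449·69 + 1.0870·39 + 0.0633·8 + 0.0645·82 = 60.2596
  x_4 = 0.1216·53 + 0.2065·10 + 0.1062·69 + 0.1835·39 + 1.2007·8 + 0.1135·82 = 41.9033
  x_5 = 0.1379·53 + 0.1116·10 + 0.1463·69 + 0.1253·39 + 0.1476·8 + 1.0908·82 = 114.0257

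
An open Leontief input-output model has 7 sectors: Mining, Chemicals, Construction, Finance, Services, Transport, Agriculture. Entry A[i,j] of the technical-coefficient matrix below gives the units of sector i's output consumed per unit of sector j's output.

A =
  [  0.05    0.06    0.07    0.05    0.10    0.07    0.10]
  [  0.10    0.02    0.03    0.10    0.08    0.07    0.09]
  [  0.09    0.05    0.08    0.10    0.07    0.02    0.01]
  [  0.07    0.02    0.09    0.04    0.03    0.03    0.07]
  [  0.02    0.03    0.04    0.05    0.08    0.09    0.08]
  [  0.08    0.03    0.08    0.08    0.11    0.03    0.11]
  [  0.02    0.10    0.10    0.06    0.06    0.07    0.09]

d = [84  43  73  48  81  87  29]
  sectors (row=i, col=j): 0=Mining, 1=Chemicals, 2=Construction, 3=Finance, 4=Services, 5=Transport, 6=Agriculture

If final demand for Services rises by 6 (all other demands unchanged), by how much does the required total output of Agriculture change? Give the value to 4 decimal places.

Form M = I − A:
  [  0.95   -0.06   -0.07   -0.05   -0.10   -0.07   -0.10]
  [ -0.10    0.98   -0.03   -0.10   -0.08   -0.07   -0.09]
  [ -0.09   -0.05    0.92   -0.10   -0.07   -0.02   -0.01]
  [ -0.07   -0.02   -0.09    0.96   -0.03   -0.03   -0.07]
  [ -0.02   -0.03   -0.04   -0.05    0.92   -0.09   -0.08]
  [ -0.08   -0.03   -0.08   -0.08   -0.11    0.97   -0.11]
  [ -0.02   -0.10   -0.10   -0.06   -0.06   -0.07    0.91]
Leontief inverse L = M⁻¹:
  [  1.1018    0.1029    0.1345    0.1116    0.1682    0.1211    0.1707]
  [  0.1489    1.0622    0.0955    0.1560    0.1457    0.1194    0.1617]
  [  0.1358    0.0814    1.1322    0.1490    0.1242    0.0599    0.0650]
  [  0.1077    0.0519    0.1374    1.0836    0.0772    0.0634    0.1163]
  [  0.0601    0.0629    0.0915    0.0975    1.1334    0.1288    0.1365]
  [  0.1311    0.0755    0.1478    0.1409    0.1779    1.0828    0.1809]
  [  0.0766    0.1413    0.1643    0.1247    0.1269    0.1183    1.1582]
Total output x = L · d:
  x_0 = 1.1018·84 + 0.1029·43 + 0.1345·73 + 0.1116·48 + 0.1682·81 + 0.1211·87 + 0.1707·29 = 141.2573
  x_1 = 0.1489·84 + 1.0622·43 + 0.0955·73 + 0.1560·48 + 0.1457·81 + 0.1194·87 + 0.1617·29 = 99.5197
  x_2 = 0.1358·84 + 0.0814·43 + 1.1322·73 + 0.1490·48 + 0.1242·81 + 0.0599·87 + 0.0650·29 = 121.8702
  x_3 = 0.1077·84 + 0.0519·43 + 0.1374·73 + 1.0836·48 + 0.0772·81 + 0.0634·87 + 0.1163·29 = 88.4630
  x_4 = 0.0601·84 + 0.0629·43 + 0.0915·73 + 0.0975·48 + 1.1334·81 + 0.1288·87 + 0.1365·29 = 126.0766
  x_5 = 0.1311·84 + 0.0755·43 + 0.1478·73 + 0.1409·48 + 0.1779·81 + 1.0828·87 + 0.1809·29 = 145.6628
  x_6 = 0.0766·84 + 0.1413·43 + 0.1643·73 + 0.1247·48 + 0.1269·81 + 0.1183·87 + 1.1582·29 = 84.6516
Δx_6 = L[6,4] · Δd_4 = 0.1269 · 6 = 0.7612

0.7612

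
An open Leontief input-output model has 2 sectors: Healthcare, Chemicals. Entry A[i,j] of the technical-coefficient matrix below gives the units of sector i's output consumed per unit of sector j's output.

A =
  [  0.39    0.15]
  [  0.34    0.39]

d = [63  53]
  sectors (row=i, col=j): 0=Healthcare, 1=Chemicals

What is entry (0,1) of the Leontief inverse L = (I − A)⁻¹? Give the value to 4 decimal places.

L[0,1] = 0.4671

Form M = I − A:
  [  0.61   -0.15]
  [ -0.34    0.61]
Leontief inverse L = M⁻¹:
  [  1.8997    0.4671]
  [  1.0589    1.8997]
Total output x = L · d:
  x_0 = 1.8997·63 + 0.4671·53 = 144.4410
  x_1 = 1.0589·63 + 1.8997·53 = 167.3933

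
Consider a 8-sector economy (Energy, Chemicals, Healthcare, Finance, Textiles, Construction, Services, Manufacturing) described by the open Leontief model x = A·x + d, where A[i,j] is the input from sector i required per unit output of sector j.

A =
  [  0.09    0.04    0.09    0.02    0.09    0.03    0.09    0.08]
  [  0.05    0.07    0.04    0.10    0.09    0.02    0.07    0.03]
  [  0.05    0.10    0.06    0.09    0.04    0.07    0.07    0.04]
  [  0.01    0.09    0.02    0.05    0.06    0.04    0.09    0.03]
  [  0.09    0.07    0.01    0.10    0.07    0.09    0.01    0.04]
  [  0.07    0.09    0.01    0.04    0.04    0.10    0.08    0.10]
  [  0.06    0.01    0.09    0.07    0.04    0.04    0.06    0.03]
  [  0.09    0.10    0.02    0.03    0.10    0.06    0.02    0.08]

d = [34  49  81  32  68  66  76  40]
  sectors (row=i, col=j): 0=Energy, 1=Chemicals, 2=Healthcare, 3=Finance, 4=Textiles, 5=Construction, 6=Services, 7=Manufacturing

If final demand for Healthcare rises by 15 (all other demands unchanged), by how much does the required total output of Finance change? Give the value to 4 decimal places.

Form M = I − A:
  [  0.91   -0.04   -0.09   -0.02   -0.09   -0.03   -0.09   -0.08]
  [ -0.05    0.93   -0.04   -0.10   -0.09   -0.02   -0.07   -0.03]
  [ -0.05   -0.10    0.94   -0.09   -0.04   -0.07   -0.07   -0.04]
  [ -0.01   -0.09   -0.02    0.95   -0.06   -0.04   -0.09   -0.03]
  [ -0.09   -0.07   -0.01   -0.10    0.93   -0.09   -0.01   -0.04]
  [ -0.07   -0.09   -0.01   -0.04   -0.04    0.90   -0.08   -0.10]
  [ -0.06   -0.01   -0.09   -0.07   -0.04   -0.04    0.94   -0.03]
  [ -0.09   -0.10   -0.02   -0.03   -0.10   -0.06   -0.02    0.92]
Leontief inverse L = M⁻¹:
  [  1.1589    0.1092    0.1372    0.0845    0.1587    0.0869    0.1493    0.1343]
  [  0.1032    1.1301    0.0770    0.1583    0.1488    0.0668    0.1237    0.0721]
  [  0.1090    0.1688    1.1018    0.1533    0.1048    0.1223    0.1332    0.0901]
  [  0.0545    0.1384    0.0507    1.0997    0.1079    0.0788    0.1338    0.0649]
  [  0.1481    0.1357    0.0453    0.1549    1.1335    0.1408    0.0685    0.0911]
  [  0.1375    0.1599    0.0525    0.1004    0.1103    1.1556    0.1415    0.1577]
  [  0.1067    0.0634    0.1249    0.1174    0.0881    0.0826    1.1088    0.0696]
  [  0.1561    0.1683    0.0585    0.0906    0.1698    0.1135    0.0761    1.1337]
Total output x = L · d:
  x_0 = 1.1589·34 + 0.1092·49 + 0.1372·81 + 0.0845·32 + 0.1587·68 + 0.0869·66 + 0.1493·76 + 0.1343·40 = 91.8113
  x_1 = 0.1032·34 + 1.1301·49 + 0.0770·81 + 0.1583·32 + 0.1488·68 + 0.0668·66 + 0.1237·76 + 0.0721·40 = 96.9973
  x_2 = 0.1090·34 + 0.1688·49 + 1.1018·81 + 0.1533·32 + 0.1048·68 + 0.1223·66 + 0.1332·76 + 0.0901·40 = 135.0529
  x_3 = 0.0545·34 + 0.1384·49 + 0.0507·81 + 1.0997·32 + 0.1079·68 + 0.0788·66 + 0.1338·76 + 0.0649·40 = 73.2341
  x_4 = 0.1481·34 + 0.1357·49 + 0.0453·81 + 0.1549·32 + 1.1335·68 + 0.1408·66 + 0.0685·76 + 0.0911·40 = 115.5311
  x_5 = 0.1375·34 + 0.1599·49 + 0.0525·81 + 0.1004·32 + 0.1103·68 + 1.1556·66 + 0.1415·76 + 0.1577·40 = 120.8010
  x_6 = 0.1067·34 + 0.0634·49 + 0.1249·81 + 0.1174·32 + 0.0881·68 + 0.0826·66 + 1.1088·76 + 0.0696·40 = 119.0996
  x_7 = 0.1561·34 + 0.1683·49 + 0.0585·81 + 0.0906·32 + 0.1698·68 + 0.1135·66 + 0.0761·76 + 1.1337·40 = 91.3522
Δx_3 = L[3,2] · Δd_2 = 0.0507 · 15 = 0.7602

0.7602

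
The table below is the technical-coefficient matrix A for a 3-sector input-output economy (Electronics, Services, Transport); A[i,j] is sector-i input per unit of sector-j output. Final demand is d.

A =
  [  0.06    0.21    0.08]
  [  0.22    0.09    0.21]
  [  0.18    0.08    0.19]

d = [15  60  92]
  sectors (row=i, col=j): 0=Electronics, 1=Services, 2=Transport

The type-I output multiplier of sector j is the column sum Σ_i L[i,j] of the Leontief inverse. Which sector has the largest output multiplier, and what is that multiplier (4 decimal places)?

Form M = I − A:
  [  0.94   -0.21   -0.08]
  [ -0.22    0.91   -0.21]
  [ -0.18   -0.08    0.81]
Leontief inverse L = M⁻¹:
  [  1.1670    0.2860    0.1894]
  [  0.3500    1.2103    0.3483]
  [  0.2939    0.1831    1.3111]
Total output x = L · d:
  x_0 = 1.1670·15 + 0.2860·60 + 0.1894·92 = 52.0881
  x_1 = 0.3500·15 + 1.2103·60 + 0.3483·92 = 109.9140
  x_2 = 0.2939·15 + 0.1831·60 + 1.3111·92 = 136.0111
Output multipliers (column sums of L):
  Electronics: 1.8109
  Services: 1.6793
  Transport: 1.8488

Transport (1.8488)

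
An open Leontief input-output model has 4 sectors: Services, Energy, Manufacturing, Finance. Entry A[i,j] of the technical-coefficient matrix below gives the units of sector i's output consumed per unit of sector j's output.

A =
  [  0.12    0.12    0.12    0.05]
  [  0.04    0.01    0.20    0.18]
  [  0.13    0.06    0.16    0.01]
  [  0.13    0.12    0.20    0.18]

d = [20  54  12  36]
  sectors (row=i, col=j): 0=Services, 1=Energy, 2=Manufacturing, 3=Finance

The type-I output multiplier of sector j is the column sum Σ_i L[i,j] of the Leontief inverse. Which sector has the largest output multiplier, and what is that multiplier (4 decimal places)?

Manufacturing (2.2237)

Form M = I − A:
  [  0.88   -0.12   -0.12   -0.05]
  [ -0.04    0.99   -0.20   -0.18]
  [ -0.13   -0.06    0.84   -0.01]
  [ -0.13   -0.12   -0.20    0.82]
Leontief inverse L = M⁻¹:
  [  1.1964    0.1733    0.2393    0.1139]
  [  0.1352    1.0769    0.3349    0.2487]
  [  0.1979    0.1063    1.2561    0.0507]
  [  0.2577    0.2110    0.3933    1.2863]
Total output x = L · d:
  x_0 = 1.1964·20 + 0.1733·54 + 0.2393·12 + 0.1139·36 = 40.2613
  x_1 = 0.1352·20 + 1.0769·54 + 0.3349·12 + 0.2487·36 = 73.8315
  x_2 = 0.1979·20 + 0.1063·54 + 1.2561·12 + 0.0507·36 = 26.5948
  x_3 = 0.2577·20 + 0.2110·54 + 0.3933·12 + 1.2863·36 = 67.5765
Output multipliers (column sums of L):
  Services: 1.7872
  Energy: 1.5675
  Manufacturing: 2.2237
  Finance: 1.6997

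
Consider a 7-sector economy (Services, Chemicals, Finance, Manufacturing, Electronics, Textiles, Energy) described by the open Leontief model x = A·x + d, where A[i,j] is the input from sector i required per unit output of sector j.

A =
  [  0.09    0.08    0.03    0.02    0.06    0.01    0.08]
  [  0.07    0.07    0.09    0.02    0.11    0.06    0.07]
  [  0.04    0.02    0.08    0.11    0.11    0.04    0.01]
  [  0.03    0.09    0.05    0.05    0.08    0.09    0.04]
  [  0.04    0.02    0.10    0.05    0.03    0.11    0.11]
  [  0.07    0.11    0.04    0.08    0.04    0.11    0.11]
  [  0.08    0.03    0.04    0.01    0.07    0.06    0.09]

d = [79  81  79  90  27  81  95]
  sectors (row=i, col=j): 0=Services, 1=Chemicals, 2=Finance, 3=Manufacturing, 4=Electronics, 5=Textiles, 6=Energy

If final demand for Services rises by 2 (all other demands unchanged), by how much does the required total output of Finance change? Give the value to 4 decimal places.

0.1583

Form M = I − A:
  [  0.91   -0.08   -0.03   -0.02   -0.06   -0.01   -0.08]
  [ -0.07    0.93   -0.09   -0.02   -0.11   -0.06   -0.07]
  [ -0.04   -0.02    0.92   -0.11   -0.11   -0.04   -0.01]
  [ -0.03   -0.09   -0.05    0.95   -0.08   -0.09   -0.04]
  [ -0.04   -0.02   -0.10   -0.05    0.97   -0.11   -0.11]
  [ -0.07   -0.11   -0.04   -0.08   -0.04    0.89   -0.11]
  [ -0.08   -0.03   -0.04   -0.01   -0.07   -0.06    0.91]
Leontief inverse L = M⁻¹:
  [  1.1324    0.1158    0.0701    0.0456    0.1063    0.0502    0.1302]
  [  0.1232    1.1175    0.1465    0.0636    0.1710    0.1201    0.1364]
  [  0.0792    0.0623    1.1281    0.1507    0.1607    0.0951    0.0617]
  [  0.0772    0.1379    0.1007    1.0895    0.1351    0.1483    0.1006]
  [  0.0906    0.0688    0.1478    0.0937    1.0881    0.1678    0.1708]
  [  0.1342    0.1739    0.0999    0.1253    0.1119    1.1805    0.1880]
  [  0.1238    0.0680    0.0796    0.0402    0.1146    0.1049    1.1442]
Total output x = L · d:
  x_0 = 1.1324·79 + 0.1158·81 + 0.0701·79 + 0.0456·90 + 0.1063·27 + 0.0502·81 + 0.1302·95 = 127.7789
  x_1 = 0.1232·79 + 1.1175·81 + 0.1465·79 + 0.0636·90 + 0.1710·27 + 0.1201·81 + 0.1364·95 = 144.8523
  x_2 = 0.0792·79 + 0.0623·81 + 1.1281·79 + 0.1507·90 + 0.1607·27 + 0.0951·81 + 0.0617·95 = 131.8864
  x_3 = 0.0772·79 + 0.1379·81 + 0.1007·79 + 1.0895·90 + 0.1351·27 + 0.1483·81 + 0.1006·95 = 148.5032
  x_4 = 0.0906·79 + 0.0688·81 + 0.1478·79 + 0.0937·90 + 1.0881·27 + 0.1678·81 + 0.1708·95 = 92.0255
  x_5 = 0.1342·79 + 0.1739·81 + 0.0999·79 + 0.1253·90 + 0.1119·27 + 1.1805·81 + 0.1880·95 = 160.3577
  x_6 = 0.1238·79 + 0.0680·81 + 0.0796·79 + 0.0402·90 + 0.1146·27 + 0.1049·81 + 1.1442·95 = 145.4853
Δx_2 = L[2,0] · Δd_0 = 0.0792 · 2 = 0.1583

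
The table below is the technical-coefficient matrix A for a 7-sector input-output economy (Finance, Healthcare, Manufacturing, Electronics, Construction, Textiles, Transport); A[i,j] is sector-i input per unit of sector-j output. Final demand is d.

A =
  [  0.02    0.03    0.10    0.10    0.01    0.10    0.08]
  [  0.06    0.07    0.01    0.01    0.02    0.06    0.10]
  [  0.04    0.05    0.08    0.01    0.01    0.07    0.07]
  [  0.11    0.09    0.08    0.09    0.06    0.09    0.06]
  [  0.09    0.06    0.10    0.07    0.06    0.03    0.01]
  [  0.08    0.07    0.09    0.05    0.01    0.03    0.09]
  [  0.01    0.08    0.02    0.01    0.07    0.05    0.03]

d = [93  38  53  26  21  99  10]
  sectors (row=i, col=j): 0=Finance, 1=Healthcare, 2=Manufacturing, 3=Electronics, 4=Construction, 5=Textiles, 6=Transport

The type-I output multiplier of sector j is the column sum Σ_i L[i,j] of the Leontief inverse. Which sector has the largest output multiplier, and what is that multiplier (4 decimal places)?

Form M = I − A:
  [  0.98   -0.03   -0.10   -0.10   -0.01   -0.10   -0.08]
  [ -0.06    0.93   -0.01   -0.01   -0.02   -0.06   -0.10]
  [ -0.04   -0.05    0.92   -0.01   -0.01   -0.07   -0.07]
  [ -0.11   -0.09   -0.08    0.91   -0.06   -0.09   -0.06]
  [ -0.09   -0.06   -0.10   -0.07    0.94   -0.03   -0.01]
  [ -0.08   -0.07   -0.09   -0.05   -0.01    0.97   -0.09]
  [ -0.01   -0.08   -0.02   -0.01   -0.07   -0.05    0.97]
Leontief inverse L = M⁻¹:
  [  1.0623    0.0791    0.1484    0.1312    0.0340    0.1450    0.1284]
  [  0.0850    1.1040    0.0399    0.0313    0.0378    0.0909    0.1345]
  [  0.0654    0.0830    1.1124    0.0290    0.0251    0.1011    0.1057]
  [  0.1647    0.1511    0.1457    1.1369    0.0900    0.1516    0.1250]
  [  0.1303    0.1029    0.1507    0.1051    1.0808    0.0768    0.0570]
  [  0.1130    0.1128    0.1317    0.0780    0.0315    1.0743    0.1353]
  [  0.0362    0.1084    0.0469    0.0279    0.0845    0.0736    1.0579]
Total output x = L · d:
  x_0 = 1.0623·93 + 0.0791·38 + 0.1484·53 + 0.1312·26 + 0.0340·21 + 0.1450·99 + 0.1284·10 = 129.4291
  x_1 = 0.0850·93 + 1.1040·38 + 0.0399·53 + 0.0313·26 + 0.0378·21 + 0.0909·99 + 0.1345·10 = 63.9272
  x_2 = 0.0654·93 + 0.0830·38 + 1.1124·53 + 0.0290·26 + 0.0251·21 + 0.1011·99 + 0.1057·10 = 80.5329
  x_3 = 0.1647·93 + 0.1511·38 + 0.1457·53 + 1.1369·26 + 0.0900·21 + 0.1516·99 + 0.1250·10 = 76.4902
  x_4 = 0.1303·93 + 0.1029·38 + 0.1507·53 + 0.1051·26 + 1.0808·21 + 0.0768·99 + 0.0570·10 = 57.6175
  x_5 = 0.1130·93 + 0.1128·38 + 0.1317·53 + 0.0780·26 + 0.0315·21 + 1.0743·99 + 0.1353·10 = 132.1733
  x_6 = 0.0362·93 + 0.1084·38 + 0.0469·53 + 0.0279·26 + 0.0845·21 + 0.0736·99 + 1.0579·10 = 30.3360
Output multipliers (column sums of L):
  Finance: 1.6570
  Healthcare: 1.7414
  Manufacturing: 1.7758
  Electronics: 1.5394
  Construction: 1.3837
  Textiles: 1.7131
  Transport: 1.7437

Manufacturing (1.7758)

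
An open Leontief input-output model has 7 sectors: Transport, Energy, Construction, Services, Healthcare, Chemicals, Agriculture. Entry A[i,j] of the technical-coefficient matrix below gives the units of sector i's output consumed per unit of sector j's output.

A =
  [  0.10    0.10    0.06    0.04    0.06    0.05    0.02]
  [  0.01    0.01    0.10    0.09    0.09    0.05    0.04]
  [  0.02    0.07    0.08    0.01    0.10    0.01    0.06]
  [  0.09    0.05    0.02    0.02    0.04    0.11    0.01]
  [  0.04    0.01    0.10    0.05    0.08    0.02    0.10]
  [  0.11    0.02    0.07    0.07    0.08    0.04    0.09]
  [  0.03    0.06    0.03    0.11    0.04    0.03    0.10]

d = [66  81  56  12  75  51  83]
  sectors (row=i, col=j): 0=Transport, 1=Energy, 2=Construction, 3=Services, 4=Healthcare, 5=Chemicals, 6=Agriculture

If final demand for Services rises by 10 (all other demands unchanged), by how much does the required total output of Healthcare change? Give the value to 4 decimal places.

Form M = I − A:
  [  0.90   -0.10   -0.06   -0.04   -0.06   -0.05   -0.02]
  [ -0.01    0.99   -0.10   -0.09   -0.09   -0.05   -0.04]
  [ -0.02   -0.07    0.92   -0.01   -0.10   -0.01   -0.06]
  [ -0.09   -0.05   -0.02    0.98   -0.04   -0.11   -0.01]
  [ -0.04   -0.01   -0.10   -0.05    0.92   -0.02   -0.10]
  [ -0.11   -0.02   -0.07   -0.07   -0.08    0.96   -0.09]
  [ -0.03   -0.06   -0.03   -0.11   -0.04   -0.03    0.90]
Leontief inverse L = M⁻¹:
  [  1.1397    0.1333    0.1108    0.0781    0.1124    0.0806    0.0601]
  [  0.0448    1.0385    0.1416    0.1201    0.1353    0.0770    0.0807]
  [  0.0435    0.0939    1.1219    0.0424    0.1427    0.0298    0.0992]
  [  0.1290    0.0767    0.0603    1.0522    0.0819    0.1350    0.0446]
  [  0.0724    0.0426    0.1416    0.0850    1.1251    0.0451    0.1434]
  [  0.1564    0.0613    0.1200    0.1122    0.1335    1.0742    0.1377]
  [  0.0666    0.0901    0.0682    0.1481    0.0820    0.0631    1.1382]
Total output x = L · d:
  x_0 = 1.1397·66 + 0.1333·81 + 0.1108·56 + 0.0781·12 + 0.1124·75 + 0.0806·51 + 0.0601·83 = 110.6946
  x_1 = 0.0448·66 + 1.0385·81 + 0.1416·56 + 0.1201·12 + 0.1353·75 + 0.0770·51 + 0.0807·83 = 117.2216
  x_2 = 0.0435·66 + 0.0939·81 + 1.1219·56 + 0.0424·12 + 0.1427·75 + 0.0298·51 + 0.0992·83 = 94.2767
  x_3 = 0.1290·66 + 0.0767·81 + 0.0603·56 + 1.0522·12 + 0.0819·75 + 0.1350·51 + 0.0446·83 = 47.4551
  x_4 = 0.0724·66 + 0.0426·81 + 0.1416·56 + 0.0850·12 + 1.1251·75 + 0.0451·51 + 0.1434·83 = 115.7670
  x_5 = 0.1564·66 + 0.0613·81 + 0.1200·56 + 0.1122·12 + 0.1335·75 + 1.0742·51 + 0.1377·83 = 99.5891
  x_6 = 0.0666·66 + 0.0901·81 + 0.0682·56 + 0.1481·12 + 0.0820·75 + 0.0631·51 + 1.1382·83 = 121.1343
Δx_4 = L[4,3] · Δd_3 = 0.0850 · 10 = 0.8504

0.8504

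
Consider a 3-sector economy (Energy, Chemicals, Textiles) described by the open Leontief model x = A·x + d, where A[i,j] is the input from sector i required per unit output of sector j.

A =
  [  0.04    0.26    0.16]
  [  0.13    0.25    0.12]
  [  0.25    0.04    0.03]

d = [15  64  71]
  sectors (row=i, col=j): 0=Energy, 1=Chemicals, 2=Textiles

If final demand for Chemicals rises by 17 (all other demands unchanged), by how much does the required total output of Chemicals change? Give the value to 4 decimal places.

Form M = I − A:
  [  0.96   -0.26   -0.16]
  [ -0.13    0.75   -0.12]
  [ -0.25   -0.04    0.97]
Leontief inverse L = M⁻¹:
  [  1.1612    0.4155    0.2429]
  [  0.2508    1.4319    0.2185]
  [  0.3096    0.1661    1.1026]
Total output x = L · d:
  x_0 = 1.1612·15 + 0.4155·64 + 0.2429·71 = 61.2591
  x_1 = 0.2508·15 + 1.4319·64 + 0.2185·71 = 110.9209
  x_2 = 0.3096·15 + 0.1661·64 + 1.1026·71 = 93.5584
Δx_1 = L[1,1] · Δd_1 = 1.4319 · 17 = 24.3429

24.3429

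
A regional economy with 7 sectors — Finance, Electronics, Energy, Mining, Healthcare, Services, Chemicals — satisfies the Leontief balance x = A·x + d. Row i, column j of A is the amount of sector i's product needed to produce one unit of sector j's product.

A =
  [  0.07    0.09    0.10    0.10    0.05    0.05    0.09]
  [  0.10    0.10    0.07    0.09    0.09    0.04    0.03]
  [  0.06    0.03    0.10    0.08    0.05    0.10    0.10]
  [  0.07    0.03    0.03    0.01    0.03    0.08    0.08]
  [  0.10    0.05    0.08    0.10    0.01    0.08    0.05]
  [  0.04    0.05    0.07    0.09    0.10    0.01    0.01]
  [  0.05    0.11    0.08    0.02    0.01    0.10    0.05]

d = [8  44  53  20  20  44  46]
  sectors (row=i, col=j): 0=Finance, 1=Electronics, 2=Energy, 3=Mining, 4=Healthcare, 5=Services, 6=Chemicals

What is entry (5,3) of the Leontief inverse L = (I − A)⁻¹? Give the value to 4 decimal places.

L[5,3] = 0.1374

Form M = I − A:
  [  0.93   -0.09   -0.10   -0.10   -0.05   -0.05   -0.09]
  [ -0.10    0.90   -0.07   -0.09   -0.09   -0.04   -0.03]
  [ -0.06   -0.03    0.90   -0.08   -0.05   -0.10   -0.10]
  [ -0.07   -0.03   -0.03    0.99   -0.03   -0.08   -0.08]
  [ -0.10   -0.05   -0.08   -0.10    0.99   -0.08   -0.05]
  [ -0.04   -0.05   -0.07   -0.09   -0.10    0.99   -0.01]
  [ -0.05   -0.11   -0.08   -0.02   -0.01   -0.10    0.95]
Leontief inverse L = M⁻¹:
  [  1.1400    0.1561    0.1759    0.1674    0.0992    0.1186    0.1520]
  [  0.1703    1.1626    0.1429    0.1595    0.1377    0.1031    0.0896]
  [  0.1217    0.0895    1.1715    0.1428    0.0958    0.1632    0.1564]
  [  0.1099    0.0726    0.0777    1.0533    0.0610    0.1179    0.1140]
  [  0.1572    0.1045    0.1443    0.1579    1.0543    0.1352    0.1036]
  [  0.0902    0.0901    0.1202    0.1374    0.1303    1.0575    0.0536]
  [  0.1034    0.1625    0.1403    0.0776    0.0553    0.1471    1.0933]
Total output x = L · d:
  x_0 = 1.1400·8 + 0.1561·44 + 0.1759·53 + 0.1674·20 + 0.0992·20 + 0.1186·44 + 0.1520·46 = 42.8562
  x_1 = 0.1703·8 + 1.1626·44 + 0.1429·53 + 0.1595·20 + 0.1377·20 + 0.1031·44 + 0.0896·46 = 74.6896
  x_2 = 0.1217·8 + 0.0895·44 + 1.1715·53 + 0.1428·20 + 0.0958·20 + 0.1632·44 + 0.1564·46 = 86.1470
  x_3 = 0.1099·8 + 0.0726·44 + 0.0777·53 + 1.0533·20 + 0.0610·20 + 0.1179·44 + 0.1140·46 = 40.9076
  x_4 = 0.1572·8 + 0.1045·44 + 0.1443·53 + 0.1579·20 + 1.0543·20 + 0.1352·44 + 0.1036·46 = 48.4618
  x_5 = 0.0902·8 + 0.0901·44 + 0.1202·53 + 0.1374·20 + 0.1303·20 + 1.0575·44 + 0.0536·46 = 65.4093
  x_6 = 0.1034·8 + 0.1625·44 + 0.1403·53 + 0.0776·20 + 0.0553·20 + 0.1471·44 + 1.0933·46 = 74.8359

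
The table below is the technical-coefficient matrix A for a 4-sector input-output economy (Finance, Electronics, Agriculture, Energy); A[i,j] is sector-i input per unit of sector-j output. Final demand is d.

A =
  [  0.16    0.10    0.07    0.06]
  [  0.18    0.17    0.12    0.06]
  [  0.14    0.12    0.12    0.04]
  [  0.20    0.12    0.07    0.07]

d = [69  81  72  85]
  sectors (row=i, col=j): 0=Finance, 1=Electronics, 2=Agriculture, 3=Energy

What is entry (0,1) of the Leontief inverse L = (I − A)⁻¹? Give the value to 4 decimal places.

L[0,1] = 0.1879

Form M = I − A:
  [  0.84   -0.10   -0.07   -0.06]
  [ -0.18    0.83   -0.12   -0.06]
  [ -0.14   -0.12    0.88   -0.04]
  [ -0.20   -0.12   -0.07    0.93]
Leontief inverse L = M⁻¹:
  [  1.2772    0.1879    0.1352    0.1003]
  [  0.3397    1.2930    0.2125    0.1145]
  [  0.2649    0.2164    1.1935    0.0824]
  [  0.3384    0.2235    0.1463    1.1178]
Total output x = L · d:
  x_0 = 1.2772·69 + 0.1879·81 + 0.1352·72 + 0.1003·85 = 121.6103
  x_1 = 0.3397·69 + 1.2930·81 + 0.2125·72 + 0.1145·85 = 153.2037
  x_2 = 0.2649·69 + 0.2164·81 + 1.1935·72 + 0.0824·85 = 128.7389
  x_3 = 0.3384·69 + 0.2235·81 + 0.1463·72 + 1.1178·85 = 147.0088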